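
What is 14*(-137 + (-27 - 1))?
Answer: -2310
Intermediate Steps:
14*(-137 + (-27 - 1)) = 14*(-137 - 28) = 14*(-165) = -2310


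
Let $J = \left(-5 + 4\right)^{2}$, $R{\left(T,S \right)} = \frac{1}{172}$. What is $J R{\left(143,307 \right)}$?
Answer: $\frac{1}{172} \approx 0.005814$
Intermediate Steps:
$R{\left(T,S \right)} = \frac{1}{172}$
$J = 1$ ($J = \left(-1\right)^{2} = 1$)
$J R{\left(143,307 \right)} = 1 \cdot \frac{1}{172} = \frac{1}{172}$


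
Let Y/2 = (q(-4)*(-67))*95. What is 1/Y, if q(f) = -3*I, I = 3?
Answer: 1/114570 ≈ 8.7283e-6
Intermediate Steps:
q(f) = -9 (q(f) = -3*3 = -9)
Y = 114570 (Y = 2*(-9*(-67)*95) = 2*(603*95) = 2*57285 = 114570)
1/Y = 1/114570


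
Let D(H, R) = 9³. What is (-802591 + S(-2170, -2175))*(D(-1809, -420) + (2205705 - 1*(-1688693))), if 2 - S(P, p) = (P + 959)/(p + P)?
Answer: -13583283251122832/4345 ≈ -3.1262e+12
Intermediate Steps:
S(P, p) = 2 - (959 + P)/(P + p) (S(P, p) = 2 - (P + 959)/(p + P) = 2 - (959 + P)/(P + p))
D(H, R) = 729
(-802591 + S(-2170, -2175))*(D(-1809, -420) + (2205705 - 1*(-1688693))) = (-802591 + (-959 - 2170 + 2*(-2175))/(-2170 - 2175))*(729 + (2205705 - 1*(-1688693))) = (-802591 + (-959 - 2170 - 4350)/(-4345))*(729 + (2205705 + 1688693)) = (-802591 - 1/4345*(-7479))*(729 + 3894398) = (-802591 + 7479/4345)*3895127 = -3487250416/4345*3895127 = -13583283251122832/4345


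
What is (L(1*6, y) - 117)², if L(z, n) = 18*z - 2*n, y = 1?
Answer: 121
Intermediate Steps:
L(z, n) = -2*n + 18*z
(L(1*6, y) - 117)² = ((-2*1 + 18*(1*6)) - 117)² = ((-2 + 18*6) - 117)² = ((-2 + 108) - 117)² = (106 - 117)² = (-11)² = 121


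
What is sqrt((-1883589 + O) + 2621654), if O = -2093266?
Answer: I*sqrt(1355201) ≈ 1164.1*I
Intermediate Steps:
sqrt((-1883589 + O) + 2621654) = sqrt((-1883589 - 2093266) + 2621654) = sqrt(-3976855 + 2621654) = sqrt(-1355201) = I*sqrt(1355201)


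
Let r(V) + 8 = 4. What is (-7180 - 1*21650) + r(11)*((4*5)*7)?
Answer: -29390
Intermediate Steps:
r(V) = -4 (r(V) = -8 + 4 = -4)
(-7180 - 1*21650) + r(11)*((4*5)*7) = (-7180 - 1*21650) - 4*4*5*7 = (-7180 - 21650) - 80*7 = -28830 - 4*140 = -28830 - 560 = -29390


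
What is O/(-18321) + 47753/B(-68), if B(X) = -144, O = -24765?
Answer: -290438851/879408 ≈ -330.27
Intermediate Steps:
O/(-18321) + 47753/B(-68) = -24765/(-18321) + 47753/(-144) = -24765*(-1/18321) + 47753*(-1/144) = 8255/6107 - 47753/144 = -290438851/879408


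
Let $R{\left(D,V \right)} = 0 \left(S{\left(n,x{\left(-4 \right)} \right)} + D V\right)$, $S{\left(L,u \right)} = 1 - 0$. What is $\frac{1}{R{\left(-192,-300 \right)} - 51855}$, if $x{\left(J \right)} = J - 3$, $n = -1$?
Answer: $- \frac{1}{51855} \approx -1.9285 \cdot 10^{-5}$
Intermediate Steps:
$x{\left(J \right)} = -3 + J$ ($x{\left(J \right)} = J - 3 = -3 + J$)
$S{\left(L,u \right)} = 1$ ($S{\left(L,u \right)} = 1 + 0 = 1$)
$R{\left(D,V \right)} = 0$ ($R{\left(D,V \right)} = 0 \left(1 + D V\right) = 0$)
$\frac{1}{R{\left(-192,-300 \right)} - 51855} = \frac{1}{0 - 51855} = \frac{1}{-51855} = - \frac{1}{51855}$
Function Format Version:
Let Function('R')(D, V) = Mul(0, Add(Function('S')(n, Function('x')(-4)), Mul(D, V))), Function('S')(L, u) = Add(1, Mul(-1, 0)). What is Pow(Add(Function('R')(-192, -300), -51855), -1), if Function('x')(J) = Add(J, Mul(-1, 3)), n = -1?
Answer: Rational(-1, 51855) ≈ -1.9285e-5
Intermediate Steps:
Function('x')(J) = Add(-3, J) (Function('x')(J) = Add(J, -3) = Add(-3, J))
Function('S')(L, u) = 1 (Function('S')(L, u) = Add(1, 0) = 1)
Function('R')(D, V) = 0 (Function('R')(D, V) = Mul(0, Add(1, Mul(D, V))) = 0)
Pow(Add(Function('R')(-192, -300), -51855), -1) = Pow(Add(0, -51855), -1) = Pow(-51855, -1) = Rational(-1, 51855)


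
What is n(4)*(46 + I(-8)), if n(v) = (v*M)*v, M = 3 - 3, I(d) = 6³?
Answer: 0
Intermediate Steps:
I(d) = 216
M = 0
n(v) = 0 (n(v) = (v*0)*v = 0*v = 0)
n(4)*(46 + I(-8)) = 0*(46 + 216) = 0*262 = 0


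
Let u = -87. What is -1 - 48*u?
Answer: 4175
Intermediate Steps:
-1 - 48*u = -1 - 48*(-87) = -1 + 4176 = 4175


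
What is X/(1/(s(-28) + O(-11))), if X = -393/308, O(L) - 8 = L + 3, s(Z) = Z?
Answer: 393/11 ≈ 35.727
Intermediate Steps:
O(L) = 11 + L (O(L) = 8 + (L + 3) = 8 + (3 + L) = 11 + L)
X = -393/308 (X = -393*1/308 = -393/308 ≈ -1.2760)
X/(1/(s(-28) + O(-11))) = -393/(308*(1/(-28 + (11 - 11)))) = -393/(308*(1/(-28 + 0))) = -393/(308*(1/(-28))) = -393/(308*(-1/28)) = -393/308*(-28) = 393/11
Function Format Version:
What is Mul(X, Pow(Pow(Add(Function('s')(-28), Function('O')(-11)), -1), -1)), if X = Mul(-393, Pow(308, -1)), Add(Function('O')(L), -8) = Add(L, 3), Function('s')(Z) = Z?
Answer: Rational(393, 11) ≈ 35.727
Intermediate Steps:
Function('O')(L) = Add(11, L) (Function('O')(L) = Add(8, Add(L, 3)) = Add(8, Add(3, L)) = Add(11, L))
X = Rational(-393, 308) (X = Mul(-393, Rational(1, 308)) = Rational(-393, 308) ≈ -1.2760)
Mul(X, Pow(Pow(Add(Function('s')(-28), Function('O')(-11)), -1), -1)) = Mul(Rational(-393, 308), Pow(Pow(Add(-28, Add(11, -11)), -1), -1)) = Mul(Rational(-393, 308), Pow(Pow(Add(-28, 0), -1), -1)) = Mul(Rational(-393, 308), Pow(Pow(-28, -1), -1)) = Mul(Rational(-393, 308), Pow(Rational(-1, 28), -1)) = Mul(Rational(-393, 308), -28) = Rational(393, 11)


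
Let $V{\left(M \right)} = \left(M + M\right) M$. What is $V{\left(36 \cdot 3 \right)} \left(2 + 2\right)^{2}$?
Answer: $373248$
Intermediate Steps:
$V{\left(M \right)} = 2 M^{2}$ ($V{\left(M \right)} = 2 M M = 2 M^{2}$)
$V{\left(36 \cdot 3 \right)} \left(2 + 2\right)^{2} = 2 \left(36 \cdot 3\right)^{2} \left(2 + 2\right)^{2} = 2 \cdot 108^{2} \cdot 4^{2} = 2 \cdot 11664 \cdot 16 = 23328 \cdot 16 = 373248$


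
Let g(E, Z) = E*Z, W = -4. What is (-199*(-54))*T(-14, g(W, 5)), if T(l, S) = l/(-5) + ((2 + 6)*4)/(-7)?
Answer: -666252/35 ≈ -19036.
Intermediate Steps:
T(l, S) = -32/7 - l/5 (T(l, S) = l*(-⅕) + (8*4)*(-⅐) = -l/5 + 32*(-⅐) = -l/5 - 32/7 = -32/7 - l/5)
(-199*(-54))*T(-14, g(W, 5)) = (-199*(-54))*(-32/7 - ⅕*(-14)) = 10746*(-32/7 + 14/5) = 10746*(-62/35) = -666252/35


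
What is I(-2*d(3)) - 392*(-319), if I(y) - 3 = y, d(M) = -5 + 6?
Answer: 125049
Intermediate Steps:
d(M) = 1
I(y) = 3 + y
I(-2*d(3)) - 392*(-319) = (3 - 2*1) - 392*(-319) = (3 - 2) + 125048 = 1 + 125048 = 125049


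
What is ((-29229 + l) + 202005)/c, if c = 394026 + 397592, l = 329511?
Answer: 502287/791618 ≈ 0.63451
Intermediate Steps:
c = 791618
((-29229 + l) + 202005)/c = ((-29229 + 329511) + 202005)/791618 = (300282 + 202005)*(1/791618) = 502287*(1/791618) = 502287/791618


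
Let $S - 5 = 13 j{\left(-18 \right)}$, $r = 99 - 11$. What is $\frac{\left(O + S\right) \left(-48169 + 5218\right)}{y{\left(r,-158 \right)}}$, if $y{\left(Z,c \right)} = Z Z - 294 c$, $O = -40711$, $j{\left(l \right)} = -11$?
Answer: $\frac{1754505399}{54196} \approx 32373.0$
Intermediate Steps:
$r = 88$ ($r = 99 - 11 = 88$)
$y{\left(Z,c \right)} = Z^{2} - 294 c$
$S = -138$ ($S = 5 + 13 \left(-11\right) = 5 - 143 = -138$)
$\frac{\left(O + S\right) \left(-48169 + 5218\right)}{y{\left(r,-158 \right)}} = \frac{\left(-40711 - 138\right) \left(-48169 + 5218\right)}{88^{2} - -46452} = \frac{\left(-40849\right) \left(-42951\right)}{7744 + 46452} = \frac{1754505399}{54196}$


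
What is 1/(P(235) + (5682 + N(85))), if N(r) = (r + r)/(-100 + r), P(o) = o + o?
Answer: 3/18422 ≈ 0.00016285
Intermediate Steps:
P(o) = 2*o
N(r) = 2*r/(-100 + r) (N(r) = (2*r)/(-100 + r) = 2*r/(-100 + r))
1/(P(235) + (5682 + N(85))) = 1/(2*235 + (5682 + 2*85/(-100 + 85))) = 1/(470 + (5682 + 2*85/(-15))) = 1/(470 + (5682 + 2*85*(-1/15))) = 1/(470 + (5682 - 34/3)) = 1/(470 + 17012/3) = 1/(18422/3) = 3/18422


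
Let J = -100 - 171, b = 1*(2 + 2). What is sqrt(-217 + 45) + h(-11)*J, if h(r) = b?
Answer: -1084 + 2*I*sqrt(43) ≈ -1084.0 + 13.115*I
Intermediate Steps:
b = 4 (b = 1*4 = 4)
h(r) = 4
J = -271
sqrt(-217 + 45) + h(-11)*J = sqrt(-217 + 45) + 4*(-271) = sqrt(-172) - 1084 = 2*I*sqrt(43) - 1084 = -1084 + 2*I*sqrt(43)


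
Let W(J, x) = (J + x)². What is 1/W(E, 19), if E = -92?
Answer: 1/5329 ≈ 0.00018765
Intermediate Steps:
1/W(E, 19) = 1/((-92 + 19)²) = 1/((-73)²) = 1/5329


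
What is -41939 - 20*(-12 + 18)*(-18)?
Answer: -39779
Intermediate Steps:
-41939 - 20*(-12 + 18)*(-18) = -41939 - 120*(-18) = -41939 - 20*(-108) = -41939 + 2160 = -39779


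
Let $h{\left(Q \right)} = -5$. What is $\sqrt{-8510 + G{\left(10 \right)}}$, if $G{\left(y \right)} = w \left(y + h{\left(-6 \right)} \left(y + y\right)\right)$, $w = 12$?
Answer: $i \sqrt{9590} \approx 97.929 i$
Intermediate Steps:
$G{\left(y \right)} = - 108 y$ ($G{\left(y \right)} = 12 \left(y - 5 \left(y + y\right)\right) = 12 \left(y - 5 \cdot 2 y\right) = 12 \left(y - 10 y\right) = 12 \left(- 9 y\right) = - 108 y$)
$\sqrt{-8510 + G{\left(10 \right)}} = \sqrt{-8510 - 1080} = \sqrt{-9590} = i \sqrt{9590}$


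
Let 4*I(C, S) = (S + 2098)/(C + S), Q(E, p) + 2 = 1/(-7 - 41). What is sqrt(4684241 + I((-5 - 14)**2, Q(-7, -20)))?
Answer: 3*sqrt(618127140883469)/34462 ≈ 2164.3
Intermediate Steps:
Q(E, p) = -97/48 (Q(E, p) = -2 + 1/(-7 - 41) = -2 + 1/(-48) = -2 - 1/48 = -97/48)
I(C, S) = (2098 + S)/(4*(C + S)) (I(C, S) = ((S + 2098)/(C + S))/4 = ((2098 + S)/(C + S))/4 = (2098 + S)/(4*(C + S)))
sqrt(4684241 + I((-5 - 14)**2, Q(-7, -20))) = sqrt(4684241 + (2098 - 97/48)/(4*((-5 - 14)**2 - 97/48))) = sqrt(4684241 + (1/4)*(100607/48)/((-19)**2 - 97/48)) = sqrt(4684241 + (1/4)*(100607/48)/(361 - 97/48)) = sqrt(4684241 + (1/4)*(100607/48)/(17231/48)) = sqrt(4684241 + (1/4)*(48/17231)*(100607/48)) = sqrt(4684241 + 100607/68924) = sqrt(322856727291/68924) = 3*sqrt(618127140883469)/34462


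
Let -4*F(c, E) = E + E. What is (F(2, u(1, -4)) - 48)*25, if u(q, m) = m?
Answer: -1150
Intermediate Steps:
F(c, E) = -E/2 (F(c, E) = -(E + E)/4 = -E/2)
(F(2, u(1, -4)) - 48)*25 = (-1/2*(-4) - 48)*25 = (2 - 48)*25 = -46*25 = -1150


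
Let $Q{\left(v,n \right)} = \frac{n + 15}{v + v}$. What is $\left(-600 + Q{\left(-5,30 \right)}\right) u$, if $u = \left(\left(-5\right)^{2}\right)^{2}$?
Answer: $- \frac{755625}{2} \approx -3.7781 \cdot 10^{5}$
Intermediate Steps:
$u = 625$ ($u = 25^{2} = 625$)
$Q{\left(v,n \right)} = \frac{15 + n}{2 v}$
$\left(-600 + Q{\left(-5,30 \right)}\right) u = \left(-600 + \frac{15 + 30}{2 \left(-5\right)}\right) 625 = \left(-600 + \frac{1}{2} \left(- \frac{1}{5}\right) 45\right) 625 = \left(-600 - \frac{9}{2}\right) 625 = \left(- \frac{1209}{2}\right) 625 = - \frac{755625}{2}$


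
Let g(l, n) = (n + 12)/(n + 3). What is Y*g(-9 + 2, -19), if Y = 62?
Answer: 217/8 ≈ 27.125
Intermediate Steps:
g(l, n) = (12 + n)/(3 + n)
Y*g(-9 + 2, -19) = 62*((12 - 19)/(3 - 19)) = 62*(-7/(-16)) = 62*(-1/16*(-7)) = 62*(7/16) = 217/8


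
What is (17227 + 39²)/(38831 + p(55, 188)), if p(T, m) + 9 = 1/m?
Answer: 3524624/7298537 ≈ 0.48292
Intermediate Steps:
p(T, m) = -9 + 1/m
(17227 + 39²)/(38831 + p(55, 188)) = (17227 + 39²)/(38831 + (-9 + 1/188)) = (17227 + 1521)/(38831 + (-9 + 1/188)) = 18748/(38831 - 1691/188) = 18748/(7298537/188) = 18748*(188/7298537) = 3524624/7298537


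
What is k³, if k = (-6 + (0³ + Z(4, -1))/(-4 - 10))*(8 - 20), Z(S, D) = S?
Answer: 147197952/343 ≈ 4.2915e+5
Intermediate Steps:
k = 528/7 (k = (-6 + (0³ + 4)/(-4 - 10))*(8 - 20) = (-6 + (0 + 4)/(-14))*(-12) = (-6 + 4*(-1/14))*(-12) = (-6 - 2/7)*(-12) = -44/7*(-12) = 528/7 ≈ 75.429)
k³ = (528/7)³ = 147197952/343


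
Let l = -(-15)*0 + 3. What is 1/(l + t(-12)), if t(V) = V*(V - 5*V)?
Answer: -1/573 ≈ -0.0017452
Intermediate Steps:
t(V) = -4*V² (t(V) = V*(-4*V) = -4*V²)
l = 3 (l = -15*0 + 3 = 0 + 3 = 3)
1/(l + t(-12)) = 1/(3 - 4*(-12)²) = 1/(3 - 4*144) = 1/(3 - 576) = 1/(-573) = -1/573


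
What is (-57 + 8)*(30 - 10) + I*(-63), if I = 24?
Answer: -2492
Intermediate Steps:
(-57 + 8)*(30 - 10) + I*(-63) = (-57 + 8)*(30 - 10) + 24*(-63) = -49*20 - 1512 = -980 - 1512 = -2492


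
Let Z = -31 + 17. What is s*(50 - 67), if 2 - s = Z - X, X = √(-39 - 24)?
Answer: -272 - 51*I*√7 ≈ -272.0 - 134.93*I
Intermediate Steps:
X = 3*I*√7 (X = √(-63) = 3*I*√7 ≈ 7.9373*I)
Z = -14
s = 16 + 3*I*√7 (s = 2 - (-14 - 3*I*√7) = 2 + (14 + 3*I*√7) = 16 + 3*I*√7 ≈ 16.0 + 7.9373*I)
s*(50 - 67) = (16 + 3*I*√7)*(50 - 67) = (16 + 3*I*√7)*(-17) = -272 - 51*I*√7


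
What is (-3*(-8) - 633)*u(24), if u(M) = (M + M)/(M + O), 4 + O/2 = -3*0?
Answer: -1827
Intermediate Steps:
O = -8 (O = -8 + 2*(-3*0) = -8 + 2*0 = -8 + 0 = -8)
u(M) = 2*M/(-8 + M) (u(M) = (M + M)/(M - 8) = (2*M)/(-8 + M) = 2*M/(-8 + M))
(-3*(-8) - 633)*u(24) = (-3*(-8) - 633)*(2*24/(-8 + 24)) = (24 - 633)*(2*24/16) = -1218*24/16 = -609*3 = -1827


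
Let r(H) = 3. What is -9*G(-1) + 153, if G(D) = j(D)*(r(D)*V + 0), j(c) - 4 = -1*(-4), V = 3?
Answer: -495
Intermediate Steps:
j(c) = 8 (j(c) = 4 - 1*(-4) = 4 + 4 = 8)
G(D) = 72 (G(D) = 8*(3*3 + 0) = 8*(9 + 0) = 8*9 = 72)
-9*G(-1) + 153 = -9*72 + 153 = -648 + 153 = -495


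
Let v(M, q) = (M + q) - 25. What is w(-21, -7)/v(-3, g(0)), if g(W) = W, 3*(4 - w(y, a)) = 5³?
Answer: 113/84 ≈ 1.3452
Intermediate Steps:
w(y, a) = -113/3 (w(y, a) = 4 - ⅓*5³ = 4 - ⅓*125 = 4 - 125/3 = -113/3)
v(M, q) = -25 + M + q
w(-21, -7)/v(-3, g(0)) = -113/(3*(-25 - 3 + 0)) = -113/3/(-28) = -113/3*(-1/28) = 113/84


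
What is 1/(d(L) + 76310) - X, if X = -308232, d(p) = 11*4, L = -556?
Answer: 23534746129/76354 ≈ 3.0823e+5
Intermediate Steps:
d(p) = 44
1/(d(L) + 76310) - X = 1/(44 + 76310) - 1*(-308232) = 1/76354 + 308232 = 23534746129/76354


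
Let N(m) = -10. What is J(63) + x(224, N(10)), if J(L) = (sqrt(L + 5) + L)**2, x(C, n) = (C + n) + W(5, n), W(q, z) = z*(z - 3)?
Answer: 4381 + 252*sqrt(17) ≈ 5420.0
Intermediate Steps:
W(q, z) = z*(-3 + z)
x(C, n) = C + n + n*(-3 + n) (x(C, n) = (C + n) + n*(-3 + n) = C + n + n*(-3 + n))
J(L) = (L + sqrt(5 + L))**2 (J(L) = (sqrt(5 + L) + L)**2 = (L + sqrt(5 + L))**2)
J(63) + x(224, N(10)) = (63 + sqrt(5 + 63))**2 + (224 - 10 - 10*(-3 - 10)) = (63 + sqrt(68))**2 + (224 - 10 - 10*(-13)) = (63 + 2*sqrt(17))**2 + (224 - 10 + 130) = (63 + 2*sqrt(17))**2 + 344 = 344 + (63 + 2*sqrt(17))**2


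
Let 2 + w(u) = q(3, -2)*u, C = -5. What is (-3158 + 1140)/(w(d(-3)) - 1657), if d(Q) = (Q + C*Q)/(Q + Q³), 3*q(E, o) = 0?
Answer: 2018/1659 ≈ 1.2164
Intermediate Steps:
q(E, o) = 0 (q(E, o) = (⅓)*0 = 0)
d(Q) = -4*Q/(Q + Q³) (d(Q) = (Q - 5*Q)/(Q + Q³) = (-4*Q)/(Q + Q³) = -4*Q/(Q + Q³))
w(u) = -2 (w(u) = -2 + 0*u = -2 + 0 = -2)
(-3158 + 1140)/(w(d(-3)) - 1657) = (-3158 + 1140)/(-2 - 1657) = -2018/(-1659) = -2018*(-1/1659) = 2018/1659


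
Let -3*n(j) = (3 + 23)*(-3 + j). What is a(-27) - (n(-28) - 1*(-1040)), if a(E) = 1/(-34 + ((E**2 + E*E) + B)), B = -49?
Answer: -5398247/4125 ≈ -1308.7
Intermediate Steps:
n(j) = 26 - 26*j/3 (n(j) = -(3 + 23)*(-3 + j)/3 = -26*(-3 + j)/3 = -(-78 + 26*j)/3 = 26 - 26*j/3)
a(E) = 1/(-83 + 2*E**2) (a(E) = 1/(-34 + ((E**2 + E*E) - 49)) = 1/(-34 + ((E**2 + E**2) - 49)) = 1/(-34 + (2*E**2 - 49)) = 1/(-34 + (-49 + 2*E**2)) = 1/(-83 + 2*E**2))
a(-27) - (n(-28) - 1*(-1040)) = 1/(-83 + 2*(-27)**2) - ((26 - 26/3*(-28)) - 1*(-1040)) = 1/(-83 + 2*729) - ((26 + 728/3) + 1040) = 1/(-83 + 1458) - (806/3 + 1040) = 1/1375 - 1*3926/3 = 1/1375 - 3926/3 = -5398247/4125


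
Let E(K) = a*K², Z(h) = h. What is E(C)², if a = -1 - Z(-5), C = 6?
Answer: 20736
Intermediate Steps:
a = 4 (a = -1 - 1*(-5) = -1 + 5 = 4)
E(K) = 4*K²
E(C)² = (4*6²)² = (4*36)² = 144² = 20736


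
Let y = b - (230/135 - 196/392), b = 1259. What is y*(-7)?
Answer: -475447/54 ≈ -8804.6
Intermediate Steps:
y = 67921/54 (y = 1259 - (230/135 - 196/392) = 1259 - (230*(1/135) - 196*1/392) = 1259 - (46/27 - ½) = 1259 - 1*65/54 = 1259 - 65/54 = 67921/54 ≈ 1257.8)
y*(-7) = (67921/54)*(-7) = -475447/54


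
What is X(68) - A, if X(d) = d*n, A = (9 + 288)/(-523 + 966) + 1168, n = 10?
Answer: -216481/443 ≈ -488.67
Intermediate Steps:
A = 517721/443 (A = 297/443 + 1168 = 517721/443 ≈ 1168.7)
X(d) = 10*d (X(d) = d*10 = 10*d)
X(68) - A = 10*68 - 1*517721/443 = 680 - 517721/443 = -216481/443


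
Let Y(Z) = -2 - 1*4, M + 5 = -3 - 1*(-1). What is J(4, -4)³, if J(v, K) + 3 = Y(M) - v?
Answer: -2197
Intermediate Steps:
M = -7 (M = -5 + (-3 - 1*(-1)) = -5 + (-3 + 1) = -5 - 2 = -7)
Y(Z) = -6 (Y(Z) = -2 - 4 = -6)
J(v, K) = -9 - v (J(v, K) = -3 + (-6 - v) = -9 - v)
J(4, -4)³ = (-9 - 1*4)³ = (-9 - 4)³ = (-13)³ = -2197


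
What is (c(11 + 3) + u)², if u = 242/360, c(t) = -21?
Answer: 13388281/32400 ≈ 413.22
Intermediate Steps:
u = 121/180 (u = 242*(1/360) = 121/180 ≈ 0.67222)
(c(11 + 3) + u)² = (-21 + 121/180)² = (-3659/180)² = 13388281/32400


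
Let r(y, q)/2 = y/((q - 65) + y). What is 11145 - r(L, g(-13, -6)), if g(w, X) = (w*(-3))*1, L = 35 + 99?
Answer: 300848/27 ≈ 11143.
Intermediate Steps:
L = 134
g(w, X) = -3*w (g(w, X) = -3*w*1 = -3*w)
r(y, q) = 2*y/(-65 + q + y) (r(y, q) = 2*(y/((q - 65) + y)) = 2*(y/((-65 + q) + y)) = 2*(y/(-65 + q + y)) = 2*y/(-65 + q + y))
11145 - r(L, g(-13, -6)) = 11145 - 2*134/(-65 - 3*(-13) + 134) = 11145 - 2*134/(-65 + 39 + 134) = 11145 - 2*134/108 = 11145 - 1*67/27 = 11145 - 67/27 = 300848/27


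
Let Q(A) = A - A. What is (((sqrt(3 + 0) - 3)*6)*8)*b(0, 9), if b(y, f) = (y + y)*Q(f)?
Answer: 0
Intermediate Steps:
Q(A) = 0
b(y, f) = 0 (b(y, f) = (y + y)*0 = (2*y)*0 = 0)
(((sqrt(3 + 0) - 3)*6)*8)*b(0, 9) = (((sqrt(3 + 0) - 3)*6)*8)*0 = (((sqrt(3) - 3)*6)*8)*0 = (((-3 + sqrt(3))*6)*8)*0 = ((-18 + 6*sqrt(3))*8)*0 = (-144 + 48*sqrt(3))*0 = 0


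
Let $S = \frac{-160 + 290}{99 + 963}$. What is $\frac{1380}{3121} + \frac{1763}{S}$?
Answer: $\frac{2921823213}{202865} \approx 14403.0$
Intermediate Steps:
$S = \frac{65}{531}$ ($S = \frac{130}{1062} = 130 \cdot \frac{1}{1062} = \frac{65}{531} \approx 0.12241$)
$\frac{1380}{3121} + \frac{1763}{S} = \frac{1380}{3121} + \frac{1763}{\frac{65}{531}} = 1380 \cdot \frac{1}{3121} + 1763 \cdot \frac{531}{65} = \frac{1380}{3121} + \frac{936153}{65} = \frac{2921823213}{202865}$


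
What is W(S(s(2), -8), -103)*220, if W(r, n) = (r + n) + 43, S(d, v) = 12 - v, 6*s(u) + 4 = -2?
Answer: -8800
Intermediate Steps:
s(u) = -1 (s(u) = -⅔ + (⅙)*(-2) = -⅔ - ⅓ = -1)
W(r, n) = 43 + n + r (W(r, n) = (n + r) + 43 = 43 + n + r)
W(S(s(2), -8), -103)*220 = (43 - 103 + (12 - 1*(-8)))*220 = (43 - 103 + (12 + 8))*220 = (43 - 103 + 20)*220 = -40*220 = -8800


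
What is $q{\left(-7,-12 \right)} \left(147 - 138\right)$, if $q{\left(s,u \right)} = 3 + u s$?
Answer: $783$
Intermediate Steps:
$q{\left(s,u \right)} = 3 + s u$
$q{\left(-7,-12 \right)} \left(147 - 138\right) = \left(3 - -84\right) \left(147 - 138\right) = \left(3 + 84\right) 9 = 87 \cdot 9 = 783$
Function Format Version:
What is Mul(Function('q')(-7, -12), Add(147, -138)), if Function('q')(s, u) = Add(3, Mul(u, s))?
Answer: 783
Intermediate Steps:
Function('q')(s, u) = Add(3, Mul(s, u))
Mul(Function('q')(-7, -12), Add(147, -138)) = Mul(Add(3, Mul(-7, -12)), Add(147, -138)) = Mul(Add(3, 84), 9) = Mul(87, 9) = 783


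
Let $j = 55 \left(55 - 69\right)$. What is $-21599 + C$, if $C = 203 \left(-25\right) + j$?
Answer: $-27444$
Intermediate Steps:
$j = -770$ ($j = 55 \left(-14\right) = -770$)
$C = -5845$ ($C = 203 \left(-25\right) - 770 = -5075 - 770 = -5845$)
$-21599 + C = -21599 - 5845 = -27444$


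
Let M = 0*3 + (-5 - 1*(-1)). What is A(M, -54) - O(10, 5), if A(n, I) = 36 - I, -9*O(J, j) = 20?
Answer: 830/9 ≈ 92.222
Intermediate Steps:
M = -4 (M = 0 + (-5 + 1) = 0 - 4 = -4)
O(J, j) = -20/9 (O(J, j) = -⅑*20 = -20/9)
A(M, -54) - O(10, 5) = (36 - 1*(-54)) - 1*(-20/9) = (36 + 54) + 20/9 = 90 + 20/9 = 830/9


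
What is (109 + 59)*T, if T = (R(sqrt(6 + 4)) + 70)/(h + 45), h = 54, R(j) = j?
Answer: 3920/33 + 56*sqrt(10)/33 ≈ 124.15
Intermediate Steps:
T = 70/99 + sqrt(10)/99 (T = (sqrt(6 + 4) + 70)/(54 + 45) = (sqrt(10) + 70)/99 = (70 + sqrt(10))*(1/99) = 70/99 + sqrt(10)/99 ≈ 0.73901)
(109 + 59)*T = (109 + 59)*(70/99 + sqrt(10)/99) = 168*(70/99 + sqrt(10)/99) = 3920/33 + 56*sqrt(10)/33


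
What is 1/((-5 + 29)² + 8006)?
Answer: 1/8582 ≈ 0.00011652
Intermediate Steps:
1/((-5 + 29)² + 8006) = 1/(24² + 8006) = 1/(576 + 8006) = 1/8582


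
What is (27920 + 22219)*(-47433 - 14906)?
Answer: -3125615121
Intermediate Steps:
(27920 + 22219)*(-47433 - 14906) = 50139*(-62339) = -3125615121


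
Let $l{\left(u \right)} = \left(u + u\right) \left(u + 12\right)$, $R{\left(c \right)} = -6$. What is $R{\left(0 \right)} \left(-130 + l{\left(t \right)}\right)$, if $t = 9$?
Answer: $-1488$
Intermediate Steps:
$l{\left(u \right)} = 2 u \left(12 + u\right)$
$R{\left(0 \right)} \left(-130 + l{\left(t \right)}\right) = - 6 \left(-130 + 2 \cdot 9 \left(12 + 9\right)\right) = - 6 \left(-130 + 2 \cdot 9 \cdot 21\right) = - 6 \left(-130 + 378\right) = \left(-6\right) 248 = -1488$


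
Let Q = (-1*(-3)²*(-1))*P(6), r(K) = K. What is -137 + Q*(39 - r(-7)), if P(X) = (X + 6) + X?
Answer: 7315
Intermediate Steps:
P(X) = 6 + 2*X (P(X) = (6 + X) + X = 6 + 2*X)
Q = 162 (Q = (-1*(-3)²*(-1))*(6 + 2*6) = (-1*9*(-1))*(6 + 12) = -9*(-1)*18 = 9*18 = 162)
-137 + Q*(39 - r(-7)) = -137 + 162*(39 - 1*(-7)) = -137 + 162*(39 + 7) = -137 + 162*46 = -137 + 7452 = 7315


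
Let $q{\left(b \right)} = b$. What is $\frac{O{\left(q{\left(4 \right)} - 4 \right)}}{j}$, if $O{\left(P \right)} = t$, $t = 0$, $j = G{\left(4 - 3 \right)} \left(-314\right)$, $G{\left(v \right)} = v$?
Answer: $0$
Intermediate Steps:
$j = -314$ ($j = \left(4 - 3\right) \left(-314\right) = 1 \left(-314\right) = -314$)
$O{\left(P \right)} = 0$
$\frac{O{\left(q{\left(4 \right)} - 4 \right)}}{j} = \frac{0}{-314} = 0 \left(- \frac{1}{314}\right) = 0$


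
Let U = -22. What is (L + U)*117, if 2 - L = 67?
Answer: -10179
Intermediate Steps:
L = -65 (L = 2 - 1*67 = 2 - 67 = -65)
(L + U)*117 = (-65 - 22)*117 = -87*117 = -10179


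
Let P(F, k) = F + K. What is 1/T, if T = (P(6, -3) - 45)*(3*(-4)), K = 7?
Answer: 1/384 ≈ 0.0026042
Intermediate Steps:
P(F, k) = 7 + F (P(F, k) = F + 7 = 7 + F)
T = 384 (T = ((7 + 6) - 45)*(3*(-4)) = (13 - 45)*(-12) = -32*(-12) = 384)
1/T = 1/384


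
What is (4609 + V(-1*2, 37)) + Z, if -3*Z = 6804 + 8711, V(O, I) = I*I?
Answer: 2419/3 ≈ 806.33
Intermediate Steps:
V(O, I) = I²
Z = -15515/3 (Z = -(6804 + 8711)/3 = -⅓*15515 = -15515/3 ≈ -5171.7)
(4609 + V(-1*2, 37)) + Z = (4609 + 37²) - 15515/3 = (4609 + 1369) - 15515/3 = 5978 - 15515/3 = 2419/3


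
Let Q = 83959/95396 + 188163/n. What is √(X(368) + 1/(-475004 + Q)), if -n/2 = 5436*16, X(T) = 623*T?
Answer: 4*√686949743943477750229698209051865/218954835935043 ≈ 478.82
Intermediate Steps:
n = -173952 (n = -10872*16 = -2*86976 = -173952)
Q = -92921155/460953472 (Q = 83959/95396 + 188163/(-173952) = 83959*(1/95396) + 188163*(-1/173952) = 83959/95396 - 20907/19328 = -92921155/460953472 ≈ -0.20158)
√(X(368) + 1/(-475004 + Q)) = √(623*368 + 1/(-475004 - 92921155/460953472)) = √(229264 + 1/(-218954835935043/460953472)) = √(229264 - 460953472/218954835935043) = √(50198461505350744880/218954835935043) = 4*√686949743943477750229698209051865/218954835935043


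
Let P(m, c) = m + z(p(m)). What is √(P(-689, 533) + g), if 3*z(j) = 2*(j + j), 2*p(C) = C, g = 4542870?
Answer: √40875495/3 ≈ 2131.1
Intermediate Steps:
p(C) = C/2
z(j) = 4*j/3 (z(j) = (2*(j + j))/3 = (2*(2*j))/3 = (4*j)/3 = 4*j/3)
P(m, c) = 5*m/3 (P(m, c) = m + 4*(m/2)/3 = m + 2*m/3 = 5*m/3)
√(P(-689, 533) + g) = √((5/3)*(-689) + 4542870) = √(-3445/3 + 4542870) = √(13625165/3) = √40875495/3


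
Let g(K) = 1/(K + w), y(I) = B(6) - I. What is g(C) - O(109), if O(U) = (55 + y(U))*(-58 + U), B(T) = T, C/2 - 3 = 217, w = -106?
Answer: 817633/334 ≈ 2448.0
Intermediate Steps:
C = 440 (C = 6 + 2*217 = 6 + 434 = 440)
y(I) = 6 - I
O(U) = (-58 + U)*(61 - U) (O(U) = (55 + (6 - U))*(-58 + U) = (61 - U)*(-58 + U) = (-58 + U)*(61 - U))
g(K) = 1/(-106 + K) (g(K) = 1/(K - 106) = 1/(-106 + K))
g(C) - O(109) = 1/(-106 + 440) - (-3538 - 1*109² + 119*109) = 1/334 - (-3538 - 1*11881 + 12971) = 1/334 - (-3538 - 11881 + 12971) = 1/334 - 1*(-2448) = 1/334 + 2448 = 817633/334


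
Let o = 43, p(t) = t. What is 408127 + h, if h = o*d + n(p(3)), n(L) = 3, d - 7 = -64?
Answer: 405679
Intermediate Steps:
d = -57 (d = 7 - 64 = -57)
h = -2448 (h = 43*(-57) + 3 = -2451 + 3 = -2448)
408127 + h = 408127 - 2448 = 405679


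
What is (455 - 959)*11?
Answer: -5544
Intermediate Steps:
(455 - 959)*11 = -504*11 = -5544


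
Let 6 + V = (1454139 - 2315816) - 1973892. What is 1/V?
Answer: -1/2835575 ≈ -3.5266e-7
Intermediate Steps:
V = -2835575 (V = -6 + ((1454139 - 2315816) - 1973892) = -6 + (-861677 - 1973892) = -6 - 2835569 = -2835575)
1/V = 1/(-2835575) = -1/2835575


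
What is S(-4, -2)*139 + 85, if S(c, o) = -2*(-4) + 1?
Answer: 1336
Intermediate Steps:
S(c, o) = 9 (S(c, o) = 8 + 1 = 9)
S(-4, -2)*139 + 85 = 9*139 + 85 = 1251 + 85 = 1336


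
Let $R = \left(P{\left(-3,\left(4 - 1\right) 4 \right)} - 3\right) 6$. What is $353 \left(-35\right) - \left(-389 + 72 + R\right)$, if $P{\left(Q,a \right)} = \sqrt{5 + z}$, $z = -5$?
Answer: $-12020$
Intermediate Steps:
$P{\left(Q,a \right)} = 0$ ($P{\left(Q,a \right)} = \sqrt{5 - 5} = \sqrt{0} = 0$)
$R = -18$ ($R = \left(0 - 3\right) 6 = \left(-3\right) 6 = -18$)
$353 \left(-35\right) - \left(-389 + 72 + R\right) = 353 \left(-35\right) + \left(389 - \left(-18 - -72\right)\right) = -12355 + \left(389 - \left(-18 + 72\right)\right) = -12355 + \left(389 - 54\right) = -12355 + 335 = -12020$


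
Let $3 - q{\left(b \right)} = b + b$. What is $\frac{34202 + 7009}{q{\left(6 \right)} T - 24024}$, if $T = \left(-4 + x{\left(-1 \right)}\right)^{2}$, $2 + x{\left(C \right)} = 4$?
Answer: $- \frac{13737}{8020} \approx -1.7128$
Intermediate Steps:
$x{\left(C \right)} = 2$ ($x{\left(C \right)} = -2 + 4 = 2$)
$q{\left(b \right)} = 3 - 2 b$ ($q{\left(b \right)} = 3 - \left(b + b\right) = 3 - 2 b$)
$T = 4$ ($T = \left(-4 + 2\right)^{2} = \left(-2\right)^{2} = 4$)
$\frac{34202 + 7009}{q{\left(6 \right)} T - 24024} = \frac{34202 + 7009}{\left(3 - 12\right) 4 - 24024} = \frac{41211}{\left(3 - 12\right) 4 - 24024} = \frac{41211}{\left(-9\right) 4 - 24024} = \frac{41211}{-36 - 24024} = \frac{41211}{-24060} = 41211 \left(- \frac{1}{24060}\right) = - \frac{13737}{8020}$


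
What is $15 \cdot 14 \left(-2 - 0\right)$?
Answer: $-420$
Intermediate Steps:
$15 \cdot 14 \left(-2 - 0\right) = 210 \left(-2 + 0\right) = 210 \left(-2\right) = -420$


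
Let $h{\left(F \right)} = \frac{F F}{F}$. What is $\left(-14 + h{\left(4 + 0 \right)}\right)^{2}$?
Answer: $100$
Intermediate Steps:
$h{\left(F \right)} = F$ ($h{\left(F \right)} = \frac{F^{2}}{F} = F$)
$\left(-14 + h{\left(4 + 0 \right)}\right)^{2} = \left(-14 + \left(4 + 0\right)\right)^{2} = \left(-14 + 4\right)^{2} = \left(-10\right)^{2} = 100$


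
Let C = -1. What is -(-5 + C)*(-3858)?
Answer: -23148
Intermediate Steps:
-(-5 + C)*(-3858) = -(-5 - 1)*(-3858) = -1*(-6)*(-3858) = 6*(-3858) = -23148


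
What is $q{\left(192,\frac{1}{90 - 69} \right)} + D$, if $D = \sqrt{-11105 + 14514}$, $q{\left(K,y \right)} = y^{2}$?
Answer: $\frac{1}{441} + \sqrt{3409} \approx 58.389$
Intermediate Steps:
$D = \sqrt{3409} \approx 58.387$
$q{\left(192,\frac{1}{90 - 69} \right)} + D = \left(\frac{1}{90 - 69}\right)^{2} + \sqrt{3409} = \left(\frac{1}{21}\right)^{2} + \sqrt{3409} = \frac{1}{441} + \sqrt{3409}$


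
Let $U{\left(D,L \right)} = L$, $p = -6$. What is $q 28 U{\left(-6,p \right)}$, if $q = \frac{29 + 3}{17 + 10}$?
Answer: $- \frac{1792}{9} \approx -199.11$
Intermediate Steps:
$q = \frac{32}{27} \approx 1.1852$
$q 28 U{\left(-6,p \right)} = \frac{32}{27} \cdot 28 \left(-6\right) = \frac{896}{27} \left(-6\right) = - \frac{1792}{9}$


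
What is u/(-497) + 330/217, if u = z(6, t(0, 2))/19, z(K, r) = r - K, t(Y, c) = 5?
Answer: 445201/292733 ≈ 1.5208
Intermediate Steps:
u = -1/19 (u = (5 - 1*6)/19 = (5 - 6)*(1/19) = -1*1/19 = -1/19 ≈ -0.052632)
u/(-497) + 330/217 = -1/19/(-497) + 330/217 = -1/19*(-1/497) + 330*(1/217) = 1/9443 + 330/217 = 445201/292733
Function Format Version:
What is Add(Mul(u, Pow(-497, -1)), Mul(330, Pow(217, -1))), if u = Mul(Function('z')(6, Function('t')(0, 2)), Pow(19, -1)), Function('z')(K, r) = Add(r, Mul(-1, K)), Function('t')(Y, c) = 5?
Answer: Rational(445201, 292733) ≈ 1.5208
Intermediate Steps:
u = Rational(-1, 19) (u = Mul(Add(5, Mul(-1, 6)), Pow(19, -1)) = Mul(Add(5, -6), Rational(1, 19)) = Mul(-1, Rational(1, 19)) = Rational(-1, 19) ≈ -0.052632)
Add(Mul(u, Pow(-497, -1)), Mul(330, Pow(217, -1))) = Add(Mul(Rational(-1, 19), Pow(-497, -1)), Mul(330, Pow(217, -1))) = Add(Mul(Rational(-1, 19), Rational(-1, 497)), Mul(330, Rational(1, 217))) = Add(Rational(1, 9443), Rational(330, 217)) = Rational(445201, 292733)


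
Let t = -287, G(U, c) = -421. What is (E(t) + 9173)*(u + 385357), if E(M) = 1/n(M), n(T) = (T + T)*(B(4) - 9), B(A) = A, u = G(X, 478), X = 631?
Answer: 5067010919148/1435 ≈ 3.5310e+9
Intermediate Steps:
u = -421
n(T) = -10*T (n(T) = (T + T)*(4 - 9) = (2*T)*(-5) = -10*T)
E(M) = -1/(10*M) (E(M) = 1/(-10*M) = -1/(10*M))
(E(t) + 9173)*(u + 385357) = (-⅒/(-287) + 9173)*(-421 + 385357) = (-⅒*(-1/287) + 9173)*384936 = (1/2870 + 9173)*384936 = (26326511/2870)*384936 = 5067010919148/1435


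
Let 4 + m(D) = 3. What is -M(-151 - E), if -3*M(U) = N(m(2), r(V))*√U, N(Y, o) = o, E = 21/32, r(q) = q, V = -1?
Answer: -I*√9706/24 ≈ -4.105*I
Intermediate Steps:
m(D) = -1 (m(D) = -4 + 3 = -1)
E = 21/32 (E = 21*(1/32) = 21/32 ≈ 0.65625)
M(U) = √U/3 (M(U) = -(-1)*√U/3 = √U/3)
-M(-151 - E) = -√(-151 - 1*21/32)/3 = -√(-151 - 21/32)/3 = -√(-4853/32)/3 = -I*√9706/8/3 = -I*√9706/24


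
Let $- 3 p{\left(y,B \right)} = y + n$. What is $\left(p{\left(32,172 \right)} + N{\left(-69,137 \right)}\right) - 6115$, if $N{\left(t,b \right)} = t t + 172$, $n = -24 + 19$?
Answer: $-1191$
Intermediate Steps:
$n = -5$
$N{\left(t,b \right)} = 172 + t^{2}$ ($N{\left(t,b \right)} = t^{2} + 172 = 172 + t^{2}$)
$p{\left(y,B \right)} = \frac{5}{3} - \frac{y}{3}$ ($p{\left(y,B \right)} = - \frac{y - 5}{3} = - \frac{-5 + y}{3} = \frac{5}{3} - \frac{y}{3}$)
$\left(p{\left(32,172 \right)} + N{\left(-69,137 \right)}\right) - 6115 = \left(\left(\frac{5}{3} - \frac{32}{3}\right) + \left(172 + \left(-69\right)^{2}\right)\right) - 6115 = \left(\left(\frac{5}{3} - \frac{32}{3}\right) + \left(172 + 4761\right)\right) - 6115 = \left(-9 + 4933\right) - 6115 = 4924 - 6115 = -1191$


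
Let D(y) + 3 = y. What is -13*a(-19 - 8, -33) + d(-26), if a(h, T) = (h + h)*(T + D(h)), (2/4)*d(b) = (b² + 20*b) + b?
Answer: -43966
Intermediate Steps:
D(y) = -3 + y
d(b) = 2*b² + 42*b (d(b) = 2*((b² + 20*b) + b) = 2*(b² + 21*b) = 2*b² + 42*b)
a(h, T) = 2*h*(-3 + T + h) (a(h, T) = (h + h)*(T + (-3 + h)) = (2*h)*(-3 + T + h) = 2*h*(-3 + T + h))
-13*a(-19 - 8, -33) + d(-26) = -26*(-19 - 8)*(-3 - 33 + (-19 - 8)) + 2*(-26)*(21 - 26) = -26*(-27)*(-3 - 33 - 27) + 2*(-26)*(-5) = -26*(-27)*(-63) + 260 = -13*3402 + 260 = -44226 + 260 = -43966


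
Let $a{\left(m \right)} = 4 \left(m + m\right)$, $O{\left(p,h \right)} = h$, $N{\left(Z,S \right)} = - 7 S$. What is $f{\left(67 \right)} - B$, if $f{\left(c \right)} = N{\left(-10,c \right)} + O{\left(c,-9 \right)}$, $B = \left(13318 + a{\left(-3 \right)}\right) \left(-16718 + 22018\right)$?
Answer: $-70458678$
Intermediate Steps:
$a{\left(m \right)} = 8 m$ ($a{\left(m \right)} = 4 \cdot 2 m = 8 m$)
$B = 70458200$ ($B = \left(13318 + 8 \left(-3\right)\right) \left(-16718 + 22018\right) = \left(13318 - 24\right) 5300 = 13294 \cdot 5300 = 70458200$)
$f{\left(c \right)} = -9 - 7 c$ ($f{\left(c \right)} = - 7 c - 9 = -9 - 7 c$)
$f{\left(67 \right)} - B = \left(-9 - 469\right) - 70458200 = -478 - 70458200 = -70458678$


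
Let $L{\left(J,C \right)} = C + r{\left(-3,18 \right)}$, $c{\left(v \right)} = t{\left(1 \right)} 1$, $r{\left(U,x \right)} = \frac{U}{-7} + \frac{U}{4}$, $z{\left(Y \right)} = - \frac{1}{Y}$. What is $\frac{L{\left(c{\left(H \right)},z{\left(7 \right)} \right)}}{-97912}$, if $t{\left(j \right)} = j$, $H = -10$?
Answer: $\frac{13}{2741536} \approx 4.7419 \cdot 10^{-6}$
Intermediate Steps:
$r{\left(U,x \right)} = \frac{3 U}{28}$ ($r{\left(U,x \right)} = U \left(- \frac{1}{7}\right) + U \frac{1}{4} = - \frac{U}{7} + \frac{U}{4} = \frac{3 U}{28}$)
$c{\left(v \right)} = 1$ ($c{\left(v \right)} = 1 \cdot 1 = 1$)
$L{\left(J,C \right)} = - \frac{9}{28} + C$ ($L{\left(J,C \right)} = C + \frac{3}{28} \left(-3\right) = C - \frac{9}{28} = - \frac{9}{28} + C$)
$\frac{L{\left(c{\left(H \right)},z{\left(7 \right)} \right)}}{-97912} = \frac{- \frac{9}{28} - \frac{1}{7}}{-97912} = \left(- \frac{9}{28} - \frac{1}{7}\right) \left(- \frac{1}{97912}\right) = \left(- \frac{13}{28}\right) \left(- \frac{1}{97912}\right) = \frac{13}{2741536}$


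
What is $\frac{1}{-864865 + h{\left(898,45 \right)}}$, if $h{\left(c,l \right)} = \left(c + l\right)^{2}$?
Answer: $\frac{1}{24384} \approx 4.101 \cdot 10^{-5}$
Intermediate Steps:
$\frac{1}{-864865 + h{\left(898,45 \right)}} = \frac{1}{-864865 + \left(898 + 45\right)^{2}} = \frac{1}{-864865 + 943^{2}} = \frac{1}{-864865 + 889249} = \frac{1}{24384}$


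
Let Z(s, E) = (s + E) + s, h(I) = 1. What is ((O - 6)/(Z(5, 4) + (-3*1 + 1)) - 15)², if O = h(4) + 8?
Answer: 3481/16 ≈ 217.56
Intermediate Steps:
Z(s, E) = E + 2*s (Z(s, E) = (E + s) + s = E + 2*s)
O = 9 (O = 1 + 8 = 9)
((O - 6)/(Z(5, 4) + (-3*1 + 1)) - 15)² = ((9 - 6)/((4 + 2*5) + (-3*1 + 1)) - 15)² = (3/((4 + 10) + (-3 + 1)) - 15)² = (3/(14 - 2) - 15)² = (3/12 - 15)² = (3*(1/12) - 15)² = (¼ - 15)² = (-59/4)² = 3481/16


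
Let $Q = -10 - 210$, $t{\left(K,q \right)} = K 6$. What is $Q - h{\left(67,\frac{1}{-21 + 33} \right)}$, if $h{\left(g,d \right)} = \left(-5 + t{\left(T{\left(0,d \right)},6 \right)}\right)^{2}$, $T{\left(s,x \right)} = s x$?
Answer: $-245$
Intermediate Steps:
$t{\left(K,q \right)} = 6 K$
$Q = -220$ ($Q = -10 - 210 = -220$)
$h{\left(g,d \right)} = 25$ ($h{\left(g,d \right)} = \left(-5 + 6 \cdot 0 d\right)^{2} = \left(-5 + 6 \cdot 0\right)^{2} = \left(-5 + 0\right)^{2} = \left(-5\right)^{2} = 25$)
$Q - h{\left(67,\frac{1}{-21 + 33} \right)} = -220 - 25 = -245$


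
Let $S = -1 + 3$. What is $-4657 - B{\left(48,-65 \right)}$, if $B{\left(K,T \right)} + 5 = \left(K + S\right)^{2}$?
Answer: $-7152$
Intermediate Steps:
$S = 2$
$B{\left(K,T \right)} = -5 + \left(2 + K\right)^{2}$ ($B{\left(K,T \right)} = -5 + \left(K + 2\right)^{2} = -5 + \left(2 + K\right)^{2}$)
$-4657 - B{\left(48,-65 \right)} = -4657 - \left(-5 + \left(2 + 48\right)^{2}\right) = -4657 - \left(-5 + 50^{2}\right) = -4657 - \left(-5 + 2500\right) = -4657 - 2495 = -7152$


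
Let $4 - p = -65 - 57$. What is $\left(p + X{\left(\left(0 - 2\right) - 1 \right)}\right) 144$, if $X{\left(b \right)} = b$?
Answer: $17712$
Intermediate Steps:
$p = 126$ ($p = 4 - \left(-65 - 57\right) = 4 - -122 = 4 + 122 = 126$)
$\left(p + X{\left(\left(0 - 2\right) - 1 \right)}\right) 144 = \left(126 + \left(\left(0 - 2\right) - 1\right)\right) 144 = \left(126 - 3\right) 144 = 123 \cdot 144 = 17712$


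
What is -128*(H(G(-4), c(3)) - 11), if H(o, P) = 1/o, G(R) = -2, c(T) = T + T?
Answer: 1472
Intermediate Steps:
c(T) = 2*T
-128*(H(G(-4), c(3)) - 11) = -128*(1/(-2) - 11) = -128*(-½ - 11) = -128*(-23/2) = 1472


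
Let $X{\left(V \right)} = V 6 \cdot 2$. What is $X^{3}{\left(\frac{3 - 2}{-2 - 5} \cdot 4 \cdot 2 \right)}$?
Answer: $- \frac{884736}{343} \approx -2579.4$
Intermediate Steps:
$X{\left(V \right)} = 12 V$ ($X{\left(V \right)} = 6 V 2 = 12 V$)
$X^{3}{\left(\frac{3 - 2}{-2 - 5} \cdot 4 \cdot 2 \right)} = \left(12 \frac{3 - 2}{-2 - 5} \cdot 4 \cdot 2\right)^{3} = \left(12 \cdot 1 \frac{1}{-7} \cdot 4 \cdot 2\right)^{3} = \left(12 \cdot 1 \left(- \frac{1}{7}\right) 4 \cdot 2\right)^{3} = \left(12 \left(- \frac{1}{7}\right) 4 \cdot 2\right)^{3} = \left(12 \left(\left(- \frac{4}{7}\right) 2\right)\right)^{3} = \left(12 \left(- \frac{8}{7}\right)\right)^{3} = \left(- \frac{96}{7}\right)^{3} = - \frac{884736}{343}$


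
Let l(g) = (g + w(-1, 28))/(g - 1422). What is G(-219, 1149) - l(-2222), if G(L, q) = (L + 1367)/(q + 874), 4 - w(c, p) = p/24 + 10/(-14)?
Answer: -1827703/44230872 ≈ -0.041322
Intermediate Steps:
w(c, p) = 33/7 - p/24 (w(c, p) = 4 - (p/24 + 10/(-14)) = 4 - (p*(1/24) + 10*(-1/14)) = 4 - (p/24 - 5/7) = 4 - (-5/7 + p/24) = 4 + (5/7 - p/24) = 33/7 - p/24)
G(L, q) = (1367 + L)/(874 + q)
l(g) = (149/42 + g)/(-1422 + g) (l(g) = (g + (33/7 - 1/24*28))/(g - 1422) = (g + (33/7 - 7/6))/(-1422 + g) = (g + 149/42)/(-1422 + g) = (149/42 + g)/(-1422 + g))
G(-219, 1149) - l(-2222) = (1367 - 219)/(874 + 1149) - (149/42 - 2222)/(-1422 - 2222) = 1148/2023 - (-93175)/((-3644)*42) = (1/2023)*1148 - (-1)*(-93175)/(3644*42) = 164/289 - 1*93175/153048 = 164/289 - 93175/153048 = -1827703/44230872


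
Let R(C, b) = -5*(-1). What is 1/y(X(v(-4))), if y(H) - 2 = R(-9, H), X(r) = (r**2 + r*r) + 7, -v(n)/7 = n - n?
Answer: 1/7 ≈ 0.14286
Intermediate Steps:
v(n) = 0 (v(n) = -7*(n - n) = -7*0 = 0)
R(C, b) = 5
X(r) = 7 + 2*r**2 (X(r) = (r**2 + r**2) + 7 = 2*r**2 + 7 = 7 + 2*r**2)
y(H) = 7 (y(H) = 2 + 5 = 7)
1/y(X(v(-4))) = 1/7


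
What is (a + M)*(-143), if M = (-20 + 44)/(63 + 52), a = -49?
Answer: 802373/115 ≈ 6977.2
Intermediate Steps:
M = 24/115 ≈ 0.20870
(a + M)*(-143) = (-49 + 24/115)*(-143) = -5611/115*(-143) = 802373/115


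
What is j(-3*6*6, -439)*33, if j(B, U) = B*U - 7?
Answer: 1564365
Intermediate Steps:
j(B, U) = -7 + B*U
j(-3*6*6, -439)*33 = (-7 + (-3*6*6)*(-439))*33 = (-7 - 18*6*(-439))*33 = (-7 - 108*(-439))*33 = (-7 + 47412)*33 = 47405*33 = 1564365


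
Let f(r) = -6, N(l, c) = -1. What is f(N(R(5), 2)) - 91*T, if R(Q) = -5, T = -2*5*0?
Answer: -6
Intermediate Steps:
T = 0 (T = -10*0 = 0)
f(N(R(5), 2)) - 91*T = -6 - 91*0 = -6 + 0 = -6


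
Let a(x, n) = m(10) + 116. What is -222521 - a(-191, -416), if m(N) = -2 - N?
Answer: -222625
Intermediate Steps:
a(x, n) = 104 (a(x, n) = (-2 - 1*10) + 116 = (-2 - 10) + 116 = -12 + 116 = 104)
-222521 - a(-191, -416) = -222521 - 1*104 = -222521 - 104 = -222625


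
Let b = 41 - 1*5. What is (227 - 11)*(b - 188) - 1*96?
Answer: -32928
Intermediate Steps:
b = 36 (b = 41 - 5 = 36)
(227 - 11)*(b - 188) - 1*96 = (227 - 11)*(36 - 188) - 1*96 = 216*(-152) - 96 = -32832 - 96 = -32928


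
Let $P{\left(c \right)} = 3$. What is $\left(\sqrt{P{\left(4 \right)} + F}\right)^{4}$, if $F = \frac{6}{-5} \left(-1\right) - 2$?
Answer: $\frac{121}{25} \approx 4.84$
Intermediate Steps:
$F = - \frac{4}{5}$ ($F = 6 \left(- \frac{1}{5}\right) \left(-1\right) - 2 = \left(- \frac{6}{5}\right) \left(-1\right) - 2 = \frac{6}{5} - 2 = - \frac{4}{5} \approx -0.8$)
$\left(\sqrt{P{\left(4 \right)} + F}\right)^{4} = \left(\sqrt{3 - \frac{4}{5}}\right)^{4} = \left(\sqrt{\frac{11}{5}}\right)^{4} = \left(\frac{\sqrt{55}}{5}\right)^{4} = \frac{121}{25}$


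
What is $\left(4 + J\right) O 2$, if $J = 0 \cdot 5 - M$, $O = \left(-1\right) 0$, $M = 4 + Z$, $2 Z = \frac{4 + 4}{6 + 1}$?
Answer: $0$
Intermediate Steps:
$Z = \frac{4}{7}$ ($Z = \frac{\left(4 + 4\right) \frac{1}{6 + 1}}{2} = \frac{8 \cdot \frac{1}{7}}{2} = \frac{1}{2} \cdot \frac{8}{7} = \frac{4}{7} \approx 0.57143$)
$M = \frac{32}{7}$ ($M = 4 + \frac{4}{7} = \frac{32}{7} \approx 4.5714$)
$O = 0$
$J = - \frac{32}{7}$ ($J = 0 \cdot 5 - \frac{32}{7} = 0 - \frac{32}{7} = - \frac{32}{7} \approx -4.5714$)
$\left(4 + J\right) O 2 = \left(4 - \frac{32}{7}\right) 0 \cdot 2 = \left(- \frac{4}{7}\right) 0 \cdot 2 = 0 \cdot 2 = 0$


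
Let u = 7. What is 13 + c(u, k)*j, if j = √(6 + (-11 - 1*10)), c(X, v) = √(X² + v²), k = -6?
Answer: 13 + 5*I*√51 ≈ 13.0 + 35.707*I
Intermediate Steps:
j = I*√15 (j = √(6 + (-11 - 10)) = √(6 - 21) = √(-15) = I*√15 ≈ 3.873*I)
13 + c(u, k)*j = 13 + √(7² + (-6)²)*(I*√15) = 13 + √(49 + 36)*(I*√15) = 13 + √85*(I*√15) = 13 + 5*I*√51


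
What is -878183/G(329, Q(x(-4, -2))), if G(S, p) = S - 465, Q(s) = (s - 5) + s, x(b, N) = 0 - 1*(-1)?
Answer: 878183/136 ≈ 6457.2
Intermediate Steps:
x(b, N) = 1 (x(b, N) = 0 + 1 = 1)
Q(s) = -5 + 2*s (Q(s) = (-5 + s) + s = -5 + 2*s)
G(S, p) = -465 + S
-878183/G(329, Q(x(-4, -2))) = -878183/(-465 + 329) = -878183/(-136) = -878183*(-1/136) = 878183/136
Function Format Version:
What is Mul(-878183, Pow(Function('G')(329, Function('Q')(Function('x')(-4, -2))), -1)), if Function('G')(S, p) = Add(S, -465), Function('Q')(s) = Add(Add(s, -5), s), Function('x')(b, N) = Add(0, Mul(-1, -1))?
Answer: Rational(878183, 136) ≈ 6457.2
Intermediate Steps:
Function('x')(b, N) = 1 (Function('x')(b, N) = Add(0, 1) = 1)
Function('Q')(s) = Add(-5, Mul(2, s)) (Function('Q')(s) = Add(Add(-5, s), s) = Add(-5, Mul(2, s)))
Function('G')(S, p) = Add(-465, S)
Mul(-878183, Pow(Function('G')(329, Function('Q')(Function('x')(-4, -2))), -1)) = Mul(-878183, Pow(Add(-465, 329), -1)) = Mul(-878183, Pow(-136, -1)) = Mul(-878183, Rational(-1, 136)) = Rational(878183, 136)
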